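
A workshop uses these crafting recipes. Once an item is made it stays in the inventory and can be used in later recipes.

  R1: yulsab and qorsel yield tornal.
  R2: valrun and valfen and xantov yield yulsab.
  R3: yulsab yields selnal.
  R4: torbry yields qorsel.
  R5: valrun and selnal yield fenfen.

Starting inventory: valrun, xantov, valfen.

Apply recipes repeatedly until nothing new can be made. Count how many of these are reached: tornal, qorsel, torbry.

0

tornal would need yulsab and qorsel (R1), but qorsel is never obtained.
qorsel would need torbry (R4), but torbry is never obtained.
No rule produces torbry, and it is not given.
None of the 3 are reached.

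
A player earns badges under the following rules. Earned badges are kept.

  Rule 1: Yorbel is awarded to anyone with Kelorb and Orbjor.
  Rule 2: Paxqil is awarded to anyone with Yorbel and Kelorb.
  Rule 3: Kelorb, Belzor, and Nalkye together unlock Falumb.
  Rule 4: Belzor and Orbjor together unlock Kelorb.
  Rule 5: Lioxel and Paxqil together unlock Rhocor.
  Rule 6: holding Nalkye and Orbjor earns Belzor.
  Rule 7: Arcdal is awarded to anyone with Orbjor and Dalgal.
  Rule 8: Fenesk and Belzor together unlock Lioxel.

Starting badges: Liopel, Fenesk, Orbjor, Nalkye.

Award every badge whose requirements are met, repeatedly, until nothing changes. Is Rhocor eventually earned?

Yes

With Nalkye and Orbjor, Belzor is earned (Rule 6).
With Fenesk and Belzor, Lioxel is earned (Rule 8).
With Belzor and Orbjor, Kelorb is earned (Rule 4).
With Kelorb and Orbjor, Yorbel is earned (Rule 1).
With Yorbel and Kelorb, Paxqil is earned (Rule 2).
With Lioxel and Paxqil, Rhocor is earned (Rule 5).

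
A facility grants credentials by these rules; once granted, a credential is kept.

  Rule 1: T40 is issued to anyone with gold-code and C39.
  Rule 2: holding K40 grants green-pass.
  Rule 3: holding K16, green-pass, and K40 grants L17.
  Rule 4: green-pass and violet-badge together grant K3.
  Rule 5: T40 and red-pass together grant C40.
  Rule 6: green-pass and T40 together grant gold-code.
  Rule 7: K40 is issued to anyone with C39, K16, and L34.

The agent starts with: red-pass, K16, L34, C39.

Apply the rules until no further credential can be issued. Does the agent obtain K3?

K3 would need green-pass and violet-badge (Rule 4), but violet-badge is never granted.

No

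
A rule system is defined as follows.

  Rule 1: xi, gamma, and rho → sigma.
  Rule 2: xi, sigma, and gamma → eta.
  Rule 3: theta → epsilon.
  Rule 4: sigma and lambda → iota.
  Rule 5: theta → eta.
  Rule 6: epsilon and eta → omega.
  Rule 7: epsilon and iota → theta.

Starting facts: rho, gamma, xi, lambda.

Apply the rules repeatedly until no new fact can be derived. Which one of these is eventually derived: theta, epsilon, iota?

iota

xi, gamma, and rho hold, so sigma follows (Rule 1).
From sigma and lambda, Rule 4 gives iota.
theta would need epsilon and iota (Rule 7), but epsilon is never established. epsilon would need theta (Rule 3), but theta is never established.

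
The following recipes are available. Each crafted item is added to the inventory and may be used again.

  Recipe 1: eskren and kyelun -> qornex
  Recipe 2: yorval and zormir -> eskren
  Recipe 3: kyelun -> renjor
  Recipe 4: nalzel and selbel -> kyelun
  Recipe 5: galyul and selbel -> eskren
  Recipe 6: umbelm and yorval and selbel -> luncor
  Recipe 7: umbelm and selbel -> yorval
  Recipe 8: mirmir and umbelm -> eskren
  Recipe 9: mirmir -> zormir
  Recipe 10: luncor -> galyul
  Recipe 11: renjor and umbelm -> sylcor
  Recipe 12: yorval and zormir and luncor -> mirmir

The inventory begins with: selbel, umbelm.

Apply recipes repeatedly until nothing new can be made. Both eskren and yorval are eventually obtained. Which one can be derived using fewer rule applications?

yorval: Using Recipe 7, umbelm and selbel make yorval. [1 rule application]
eskren: umbelm and selbel -> yorval (Recipe 7). umbelm and yorval and selbel -> luncor (Recipe 6). Using Recipe 10, luncor makes galyul. galyul and selbel -> eskren (Recipe 5). [4 rule applications]
yorval needs fewer.

yorval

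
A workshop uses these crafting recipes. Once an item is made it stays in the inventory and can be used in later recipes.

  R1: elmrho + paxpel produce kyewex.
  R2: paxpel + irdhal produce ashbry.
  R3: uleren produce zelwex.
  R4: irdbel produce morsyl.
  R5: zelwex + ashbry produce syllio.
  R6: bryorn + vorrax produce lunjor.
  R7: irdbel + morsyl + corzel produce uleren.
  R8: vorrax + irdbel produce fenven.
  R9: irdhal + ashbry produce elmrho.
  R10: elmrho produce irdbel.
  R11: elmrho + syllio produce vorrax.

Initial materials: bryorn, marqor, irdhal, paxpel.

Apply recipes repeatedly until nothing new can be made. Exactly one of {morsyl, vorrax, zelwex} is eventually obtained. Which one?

paxpel + irdhal → ashbry (R2).
Using R9, irdhal and ashbry make elmrho.
Using R10, elmrho makes irdbel.
irdbel → morsyl (R4).
vorrax would need elmrho and syllio (R11), but syllio is never obtained. zelwex would need uleren (R3), but uleren is never obtained.

morsyl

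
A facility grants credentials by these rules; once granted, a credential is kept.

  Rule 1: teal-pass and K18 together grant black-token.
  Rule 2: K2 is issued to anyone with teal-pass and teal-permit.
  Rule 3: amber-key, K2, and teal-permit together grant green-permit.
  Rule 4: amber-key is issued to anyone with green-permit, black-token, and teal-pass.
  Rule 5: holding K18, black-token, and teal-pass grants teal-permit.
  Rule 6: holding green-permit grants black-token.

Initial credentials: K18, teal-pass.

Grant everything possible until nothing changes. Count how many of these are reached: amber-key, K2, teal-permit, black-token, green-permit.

Holding teal-pass and K18 grants black-token (Rule 1).
Holding K18, black-token, and teal-pass grants teal-permit (Rule 5).
Holding teal-pass and teal-permit grants K2 (Rule 2).
amber-key would need green-permit, black-token, and teal-pass (Rule 4), but green-permit is never granted.
K2: reached.
teal-permit: reached.
black-token: reached.
green-permit would need amber-key, K2, and teal-permit (Rule 3), but amber-key is never granted.
Reached: K2, teal-permit, and black-token — 3 of the 5.

3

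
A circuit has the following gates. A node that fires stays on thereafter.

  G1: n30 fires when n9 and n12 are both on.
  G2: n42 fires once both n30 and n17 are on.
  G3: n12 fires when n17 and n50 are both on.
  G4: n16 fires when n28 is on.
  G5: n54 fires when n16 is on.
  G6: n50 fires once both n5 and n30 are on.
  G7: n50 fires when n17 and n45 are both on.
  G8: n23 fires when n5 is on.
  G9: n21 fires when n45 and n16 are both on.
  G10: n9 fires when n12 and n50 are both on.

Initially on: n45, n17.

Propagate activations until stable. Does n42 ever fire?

G7: n17 and n45 on → n50 on.
n17 and n50 are on, so n12 fires (G3).
G10: n12 and n50 on → n9 on.
n9 and n12 are on, so n30 fires (G1).
n30 and n17 are on, so n42 fires (G2).

Yes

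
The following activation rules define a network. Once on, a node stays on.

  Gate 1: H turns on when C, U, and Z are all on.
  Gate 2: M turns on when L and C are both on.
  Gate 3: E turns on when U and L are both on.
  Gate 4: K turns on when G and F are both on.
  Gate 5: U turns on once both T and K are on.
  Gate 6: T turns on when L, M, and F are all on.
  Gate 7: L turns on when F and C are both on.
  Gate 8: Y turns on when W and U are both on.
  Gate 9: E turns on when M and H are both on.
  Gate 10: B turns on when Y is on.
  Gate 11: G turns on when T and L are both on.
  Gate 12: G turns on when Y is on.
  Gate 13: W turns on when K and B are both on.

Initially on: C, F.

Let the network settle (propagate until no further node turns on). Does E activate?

Yes

Gate 7: F and C on → L on.
L and C are on, so M turns on (Gate 2).
L, M, and F are on, so T turns on (Gate 6).
T and L are on, so G turns on (Gate 11).
Gate 4: G and F on → K on.
T and K are on, so U turns on (Gate 5).
U and L are on, so E turns on (Gate 3).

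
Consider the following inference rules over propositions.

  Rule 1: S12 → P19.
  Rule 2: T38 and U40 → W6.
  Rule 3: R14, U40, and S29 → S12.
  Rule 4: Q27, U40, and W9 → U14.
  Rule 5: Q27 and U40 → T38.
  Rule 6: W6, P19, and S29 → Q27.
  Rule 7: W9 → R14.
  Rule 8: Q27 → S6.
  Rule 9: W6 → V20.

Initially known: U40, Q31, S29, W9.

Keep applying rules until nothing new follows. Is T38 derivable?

T38 would need Q27 and U40 (Rule 5), but Q27 is never established.

No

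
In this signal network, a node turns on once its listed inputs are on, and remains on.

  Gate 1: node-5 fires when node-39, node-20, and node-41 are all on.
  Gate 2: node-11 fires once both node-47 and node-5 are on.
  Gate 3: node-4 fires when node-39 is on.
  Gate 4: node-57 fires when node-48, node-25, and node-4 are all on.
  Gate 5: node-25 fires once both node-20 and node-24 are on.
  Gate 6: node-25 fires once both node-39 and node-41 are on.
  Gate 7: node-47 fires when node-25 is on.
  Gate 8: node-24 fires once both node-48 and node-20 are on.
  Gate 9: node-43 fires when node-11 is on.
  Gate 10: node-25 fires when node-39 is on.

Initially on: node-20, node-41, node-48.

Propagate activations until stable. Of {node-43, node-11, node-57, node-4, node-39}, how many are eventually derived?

0

node-43 would need node-11 (Gate 9), but node-11 never turns on.
node-11 would need node-47 and node-5 (Gate 2), but node-5 never turns on.
node-57 would need node-48, node-25, and node-4 (Gate 4), but node-4 never turns on.
node-4 would need node-39 (Gate 3), but node-39 never turns on.
No rule produces node-39, and it is not given.
None of the 5 are reached.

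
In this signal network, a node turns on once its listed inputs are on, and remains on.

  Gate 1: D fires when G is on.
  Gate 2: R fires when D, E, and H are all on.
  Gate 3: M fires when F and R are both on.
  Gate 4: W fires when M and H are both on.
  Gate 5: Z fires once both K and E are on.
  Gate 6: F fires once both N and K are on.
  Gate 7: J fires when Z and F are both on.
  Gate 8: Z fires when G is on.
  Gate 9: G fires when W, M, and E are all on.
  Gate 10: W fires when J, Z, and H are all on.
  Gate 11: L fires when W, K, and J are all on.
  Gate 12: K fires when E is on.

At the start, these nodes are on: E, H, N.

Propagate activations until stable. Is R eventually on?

R would need D, E, and H (Gate 2), but D never turns on.

No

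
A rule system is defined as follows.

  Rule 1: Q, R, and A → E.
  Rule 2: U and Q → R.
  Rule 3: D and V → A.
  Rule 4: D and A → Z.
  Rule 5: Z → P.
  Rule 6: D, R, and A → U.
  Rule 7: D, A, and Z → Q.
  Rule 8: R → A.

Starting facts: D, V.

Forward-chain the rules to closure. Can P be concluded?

Yes

D and V hold, so A follows (Rule 3).
D and A hold, so Z follows (Rule 4).
Z holds, so P follows (Rule 5).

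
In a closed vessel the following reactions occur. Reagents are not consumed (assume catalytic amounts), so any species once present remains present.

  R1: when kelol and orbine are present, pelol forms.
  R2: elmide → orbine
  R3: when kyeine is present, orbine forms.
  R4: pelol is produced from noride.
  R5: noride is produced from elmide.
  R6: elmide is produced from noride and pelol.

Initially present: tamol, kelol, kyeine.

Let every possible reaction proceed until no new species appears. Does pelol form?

kyeine present → orbine forms (R3).
kelol and orbine present → pelol forms (R1).

Yes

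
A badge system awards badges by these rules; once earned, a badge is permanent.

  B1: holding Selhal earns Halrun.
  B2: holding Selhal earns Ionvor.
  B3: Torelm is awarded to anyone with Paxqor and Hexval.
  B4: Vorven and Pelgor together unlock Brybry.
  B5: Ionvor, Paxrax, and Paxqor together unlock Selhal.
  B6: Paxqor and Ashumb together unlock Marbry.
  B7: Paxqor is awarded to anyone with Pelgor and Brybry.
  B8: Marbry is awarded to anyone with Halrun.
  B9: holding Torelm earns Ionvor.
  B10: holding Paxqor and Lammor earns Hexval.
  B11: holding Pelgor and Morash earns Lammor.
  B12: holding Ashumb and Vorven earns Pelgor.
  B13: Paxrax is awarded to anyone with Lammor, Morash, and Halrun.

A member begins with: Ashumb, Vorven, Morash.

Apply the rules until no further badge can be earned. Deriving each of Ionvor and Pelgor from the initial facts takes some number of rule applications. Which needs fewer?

Pelgor: With Ashumb and Vorven, Pelgor is earned (B12). [1 rule application]
Ionvor: With Ashumb and Vorven, Pelgor is earned (B12). With Vorven and Pelgor, Brybry is earned (B4). With Pelgor and Morash, Lammor is earned (B11). With Pelgor and Brybry, Paxqor is earned (B7). With Paxqor and Lammor, Hexval is earned (B10). With Paxqor and Hexval, Torelm is earned (B3). With Torelm, Ionvor is earned (B9). [7 rule applications]
Pelgor needs fewer.

Pelgor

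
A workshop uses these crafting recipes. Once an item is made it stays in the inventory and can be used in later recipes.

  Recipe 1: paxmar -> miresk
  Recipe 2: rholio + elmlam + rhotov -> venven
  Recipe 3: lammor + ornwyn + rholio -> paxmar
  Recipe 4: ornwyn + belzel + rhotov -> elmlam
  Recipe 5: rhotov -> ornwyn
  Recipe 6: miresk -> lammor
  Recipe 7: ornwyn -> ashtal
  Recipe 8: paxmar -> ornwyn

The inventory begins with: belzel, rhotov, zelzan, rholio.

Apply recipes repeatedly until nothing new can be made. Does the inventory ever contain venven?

Yes

rhotov -> ornwyn (Recipe 5).
Using Recipe 4, ornwyn, belzel, and rhotov make elmlam.
Using Recipe 2, rholio, elmlam, and rhotov make venven.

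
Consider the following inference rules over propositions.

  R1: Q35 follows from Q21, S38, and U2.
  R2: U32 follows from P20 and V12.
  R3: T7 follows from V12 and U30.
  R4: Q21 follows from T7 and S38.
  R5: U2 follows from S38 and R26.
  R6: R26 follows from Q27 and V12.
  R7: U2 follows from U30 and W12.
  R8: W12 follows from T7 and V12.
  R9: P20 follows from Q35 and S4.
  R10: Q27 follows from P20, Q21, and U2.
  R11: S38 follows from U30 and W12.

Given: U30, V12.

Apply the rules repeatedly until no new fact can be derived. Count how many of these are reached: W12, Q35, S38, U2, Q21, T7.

6

From V12 and U30, R3 gives T7.
From T7 and V12, R8 gives W12.
From U30 and W12, R11 gives S38.
U30 and W12 hold, so U2 follows (R7).
T7 and S38 hold, so Q21 follows (R4).
From Q21, S38, and U2, R1 gives Q35.
W12: reached.
Q35: reached.
S38: reached.
U2: reached.
Q21: reached.
T7: reached.
All 6 are reached.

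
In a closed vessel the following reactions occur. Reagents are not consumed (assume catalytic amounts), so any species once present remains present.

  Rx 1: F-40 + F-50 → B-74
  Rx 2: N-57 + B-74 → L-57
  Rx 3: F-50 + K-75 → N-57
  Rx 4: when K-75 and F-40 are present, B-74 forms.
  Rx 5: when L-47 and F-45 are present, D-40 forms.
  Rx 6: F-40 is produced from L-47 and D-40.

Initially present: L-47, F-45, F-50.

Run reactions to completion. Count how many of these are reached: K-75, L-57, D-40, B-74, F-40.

3

L-47 and F-45 present → D-40 forms (Rx 5).
L-47 and D-40 present → F-40 forms (Rx 6).
F-40 and F-50 present → B-74 forms (Rx 1).
No rule produces K-75, and it is not given.
L-57 would need N-57 and B-74 (Rx 2), but N-57 never forms.
D-40: reached.
B-74: reached.
F-40: reached.
Reached: D-40, B-74, and F-40 — 3 of the 5.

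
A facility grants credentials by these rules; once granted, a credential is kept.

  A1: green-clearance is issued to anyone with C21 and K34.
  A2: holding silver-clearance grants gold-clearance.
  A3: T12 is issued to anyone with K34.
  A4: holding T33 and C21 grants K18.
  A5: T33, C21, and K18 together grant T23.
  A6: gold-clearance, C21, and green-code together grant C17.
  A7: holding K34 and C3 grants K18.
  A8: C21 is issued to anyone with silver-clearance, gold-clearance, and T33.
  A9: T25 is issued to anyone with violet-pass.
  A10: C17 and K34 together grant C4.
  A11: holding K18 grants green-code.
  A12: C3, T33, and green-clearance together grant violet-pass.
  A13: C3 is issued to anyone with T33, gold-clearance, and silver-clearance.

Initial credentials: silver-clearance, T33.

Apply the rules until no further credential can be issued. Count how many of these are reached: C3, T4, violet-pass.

1

Holding silver-clearance grants gold-clearance (A2).
Holding T33, gold-clearance, and silver-clearance grants C3 (A13).
C3: reached.
No rule produces T4, and it is not given.
violet-pass would need C3, T33, and green-clearance (A12), but green-clearance is never granted.
Reached: C3 — 1 of the 3.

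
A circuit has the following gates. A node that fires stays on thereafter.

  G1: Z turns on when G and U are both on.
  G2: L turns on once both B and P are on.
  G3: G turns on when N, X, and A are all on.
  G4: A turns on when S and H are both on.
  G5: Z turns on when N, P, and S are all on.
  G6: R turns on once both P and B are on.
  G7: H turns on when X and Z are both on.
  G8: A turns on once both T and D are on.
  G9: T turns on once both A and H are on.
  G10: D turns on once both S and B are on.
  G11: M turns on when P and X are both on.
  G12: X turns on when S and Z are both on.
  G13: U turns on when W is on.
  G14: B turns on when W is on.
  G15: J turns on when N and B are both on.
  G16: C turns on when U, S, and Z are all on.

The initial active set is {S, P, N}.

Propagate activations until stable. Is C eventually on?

C would need U, S, and Z (G16), but U never turns on.

No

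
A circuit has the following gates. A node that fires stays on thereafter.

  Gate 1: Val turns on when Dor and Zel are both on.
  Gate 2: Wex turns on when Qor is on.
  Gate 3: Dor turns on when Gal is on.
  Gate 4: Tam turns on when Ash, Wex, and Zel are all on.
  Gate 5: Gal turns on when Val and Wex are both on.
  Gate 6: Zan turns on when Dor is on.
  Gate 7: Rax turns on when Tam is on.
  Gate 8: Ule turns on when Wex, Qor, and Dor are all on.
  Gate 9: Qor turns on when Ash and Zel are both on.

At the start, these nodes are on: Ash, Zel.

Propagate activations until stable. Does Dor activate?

No

Dor would need Gal (Gate 3), but Gal never turns on.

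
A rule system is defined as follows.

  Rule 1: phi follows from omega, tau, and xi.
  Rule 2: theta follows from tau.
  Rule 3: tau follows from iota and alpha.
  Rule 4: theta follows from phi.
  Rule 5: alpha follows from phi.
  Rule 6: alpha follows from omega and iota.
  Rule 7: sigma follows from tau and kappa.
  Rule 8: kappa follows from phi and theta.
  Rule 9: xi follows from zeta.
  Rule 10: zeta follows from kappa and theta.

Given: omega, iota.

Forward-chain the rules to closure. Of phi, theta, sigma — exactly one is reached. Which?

theta

From omega and iota, Rule 6 gives alpha.
From iota and alpha, Rule 3 gives tau.
tau holds, so theta follows (Rule 2).
phi would need omega, tau, and xi (Rule 1), but xi is never established. sigma would need tau and kappa (Rule 7), but kappa is never established.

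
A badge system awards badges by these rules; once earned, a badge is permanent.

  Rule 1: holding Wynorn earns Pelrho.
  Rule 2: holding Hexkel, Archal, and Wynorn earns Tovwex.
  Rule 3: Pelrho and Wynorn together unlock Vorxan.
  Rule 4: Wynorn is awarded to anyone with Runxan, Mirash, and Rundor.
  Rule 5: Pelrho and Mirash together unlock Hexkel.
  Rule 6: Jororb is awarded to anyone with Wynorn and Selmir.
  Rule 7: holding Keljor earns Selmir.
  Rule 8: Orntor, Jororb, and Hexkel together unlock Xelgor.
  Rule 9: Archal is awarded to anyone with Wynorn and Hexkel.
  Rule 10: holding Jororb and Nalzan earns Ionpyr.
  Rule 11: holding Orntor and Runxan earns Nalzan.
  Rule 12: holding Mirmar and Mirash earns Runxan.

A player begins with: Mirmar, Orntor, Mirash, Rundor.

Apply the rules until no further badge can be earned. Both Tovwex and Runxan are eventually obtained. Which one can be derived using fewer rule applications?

Runxan

Runxan: With Mirmar and Mirash, Runxan is earned (Rule 12). [1 rule application]
Tovwex: With Mirmar and Mirash, Runxan is earned (Rule 12). With Runxan, Mirash, and Rundor, Wynorn is earned (Rule 4). With Wynorn, Pelrho is earned (Rule 1). With Pelrho and Mirash, Hexkel is earned (Rule 5). With Wynorn and Hexkel, Archal is earned (Rule 9). With Hexkel, Archal, and Wynorn, Tovwex is earned (Rule 2). [6 rule applications]
Runxan needs fewer.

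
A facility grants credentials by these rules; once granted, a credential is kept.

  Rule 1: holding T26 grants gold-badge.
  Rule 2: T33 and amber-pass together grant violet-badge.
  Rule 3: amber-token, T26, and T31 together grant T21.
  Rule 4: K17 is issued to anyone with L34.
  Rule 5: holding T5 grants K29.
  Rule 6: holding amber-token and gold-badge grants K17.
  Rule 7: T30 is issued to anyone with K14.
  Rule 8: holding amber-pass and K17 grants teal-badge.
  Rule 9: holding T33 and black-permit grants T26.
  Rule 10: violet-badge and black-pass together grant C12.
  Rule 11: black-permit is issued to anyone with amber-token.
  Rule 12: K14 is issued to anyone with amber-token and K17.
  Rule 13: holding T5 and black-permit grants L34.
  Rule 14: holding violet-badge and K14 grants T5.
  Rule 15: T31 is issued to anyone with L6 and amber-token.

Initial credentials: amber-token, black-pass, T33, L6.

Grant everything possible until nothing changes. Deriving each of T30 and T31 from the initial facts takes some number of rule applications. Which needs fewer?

T31

T31: Holding L6 and amber-token grants T31 (Rule 15). [1 rule application]
T30: Holding amber-token grants black-permit (Rule 11). Holding T33 and black-permit grants T26 (Rule 9). Holding T26 grants gold-badge (Rule 1). Holding amber-token and gold-badge grants K17 (Rule 6). Holding amber-token and K17 grants K14 (Rule 12). Holding K14 grants T30 (Rule 7). [6 rule applications]
T31 needs fewer.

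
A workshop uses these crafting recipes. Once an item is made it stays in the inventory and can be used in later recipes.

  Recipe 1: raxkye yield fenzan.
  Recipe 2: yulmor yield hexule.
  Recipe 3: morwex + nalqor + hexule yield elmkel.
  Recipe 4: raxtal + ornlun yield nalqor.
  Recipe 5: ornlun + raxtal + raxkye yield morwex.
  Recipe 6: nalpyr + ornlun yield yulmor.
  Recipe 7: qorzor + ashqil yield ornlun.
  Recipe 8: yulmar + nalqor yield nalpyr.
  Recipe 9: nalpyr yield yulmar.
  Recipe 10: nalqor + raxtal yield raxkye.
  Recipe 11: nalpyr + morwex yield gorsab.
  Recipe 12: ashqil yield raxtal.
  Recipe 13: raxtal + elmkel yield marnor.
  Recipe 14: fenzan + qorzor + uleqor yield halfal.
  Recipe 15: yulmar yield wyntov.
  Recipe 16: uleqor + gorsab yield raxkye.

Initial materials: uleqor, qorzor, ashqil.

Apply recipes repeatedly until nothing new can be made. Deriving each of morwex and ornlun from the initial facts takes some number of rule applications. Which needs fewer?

ornlun: Using Recipe 7, qorzor and ashqil make ornlun. [1 rule application]
morwex: qorzor + ashqil → ornlun (Recipe 7). ashqil → raxtal (Recipe 12). raxtal + ornlun → nalqor (Recipe 4). Using Recipe 10, nalqor and raxtal make raxkye. ornlun + raxtal + raxkye → morwex (Recipe 5). [5 rule applications]
ornlun needs fewer.

ornlun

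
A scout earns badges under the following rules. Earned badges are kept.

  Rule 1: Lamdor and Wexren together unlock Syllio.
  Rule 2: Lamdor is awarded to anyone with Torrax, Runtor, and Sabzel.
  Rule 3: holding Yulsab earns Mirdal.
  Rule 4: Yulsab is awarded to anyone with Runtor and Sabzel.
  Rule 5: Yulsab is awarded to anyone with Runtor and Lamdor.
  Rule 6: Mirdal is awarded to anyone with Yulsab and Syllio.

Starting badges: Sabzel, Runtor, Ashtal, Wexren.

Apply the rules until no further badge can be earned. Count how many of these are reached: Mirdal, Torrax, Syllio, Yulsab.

With Runtor and Sabzel, Yulsab is earned (Rule 4).
With Yulsab, Mirdal is earned (Rule 3).
Mirdal: reached.
No rule produces Torrax, and it is not given.
Syllio would need Lamdor and Wexren (Rule 1), but Lamdor is never earned.
Yulsab: reached.
Reached: Mirdal and Yulsab — 2 of the 4.

2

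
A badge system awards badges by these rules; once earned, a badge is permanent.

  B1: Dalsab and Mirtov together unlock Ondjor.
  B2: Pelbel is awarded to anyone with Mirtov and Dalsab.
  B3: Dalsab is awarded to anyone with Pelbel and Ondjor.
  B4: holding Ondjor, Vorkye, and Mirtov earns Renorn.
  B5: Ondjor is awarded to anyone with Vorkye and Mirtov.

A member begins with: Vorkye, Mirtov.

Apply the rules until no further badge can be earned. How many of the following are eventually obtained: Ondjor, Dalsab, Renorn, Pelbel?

With Vorkye and Mirtov, Ondjor is earned (B5).
With Ondjor, Vorkye, and Mirtov, Renorn is earned (B4).
Ondjor: reached.
Dalsab would need Pelbel and Ondjor (B3), but Pelbel is never earned.
Renorn: reached.
Pelbel would need Mirtov and Dalsab (B2), but Dalsab is never earned.
Reached: Ondjor and Renorn — 2 of the 4.

2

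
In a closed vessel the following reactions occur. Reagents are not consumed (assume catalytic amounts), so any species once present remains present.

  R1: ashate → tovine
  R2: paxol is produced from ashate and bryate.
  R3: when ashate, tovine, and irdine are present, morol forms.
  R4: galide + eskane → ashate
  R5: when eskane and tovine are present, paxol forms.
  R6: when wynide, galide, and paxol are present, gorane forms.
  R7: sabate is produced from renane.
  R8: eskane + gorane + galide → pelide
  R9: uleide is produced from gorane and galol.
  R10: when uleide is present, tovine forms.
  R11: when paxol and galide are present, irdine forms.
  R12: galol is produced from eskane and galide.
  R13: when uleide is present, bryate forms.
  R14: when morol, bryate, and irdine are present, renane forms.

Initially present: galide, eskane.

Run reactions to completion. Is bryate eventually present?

No

bryate would need uleide (R13), but uleide never forms.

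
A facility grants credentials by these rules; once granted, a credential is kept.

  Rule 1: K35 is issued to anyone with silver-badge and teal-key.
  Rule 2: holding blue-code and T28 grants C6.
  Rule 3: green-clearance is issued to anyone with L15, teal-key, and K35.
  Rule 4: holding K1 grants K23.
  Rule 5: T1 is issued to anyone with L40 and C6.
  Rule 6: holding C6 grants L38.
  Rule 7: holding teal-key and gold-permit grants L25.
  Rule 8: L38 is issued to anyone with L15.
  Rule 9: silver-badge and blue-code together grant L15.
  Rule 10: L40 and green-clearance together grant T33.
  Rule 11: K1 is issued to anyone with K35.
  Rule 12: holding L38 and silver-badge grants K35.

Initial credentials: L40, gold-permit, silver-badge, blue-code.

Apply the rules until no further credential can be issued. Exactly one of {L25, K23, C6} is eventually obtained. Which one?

Holding silver-badge and blue-code grants L15 (Rule 9).
Holding L15 grants L38 (Rule 8).
Holding L38 and silver-badge grants K35 (Rule 12).
Holding K35 grants K1 (Rule 11).
Holding K1 grants K23 (Rule 4).
L25 would need teal-key and gold-permit (Rule 7), but teal-key is never granted. C6 would need blue-code and T28 (Rule 2), but T28 is never granted.

K23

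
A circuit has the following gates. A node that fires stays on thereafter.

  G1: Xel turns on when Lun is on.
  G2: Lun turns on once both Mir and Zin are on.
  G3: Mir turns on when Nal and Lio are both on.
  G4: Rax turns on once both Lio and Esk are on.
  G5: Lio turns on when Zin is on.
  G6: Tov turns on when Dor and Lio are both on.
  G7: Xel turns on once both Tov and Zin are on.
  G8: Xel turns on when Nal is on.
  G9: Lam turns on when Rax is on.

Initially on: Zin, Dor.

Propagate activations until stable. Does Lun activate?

Lun would need Mir and Zin (G2), but Mir never turns on.

No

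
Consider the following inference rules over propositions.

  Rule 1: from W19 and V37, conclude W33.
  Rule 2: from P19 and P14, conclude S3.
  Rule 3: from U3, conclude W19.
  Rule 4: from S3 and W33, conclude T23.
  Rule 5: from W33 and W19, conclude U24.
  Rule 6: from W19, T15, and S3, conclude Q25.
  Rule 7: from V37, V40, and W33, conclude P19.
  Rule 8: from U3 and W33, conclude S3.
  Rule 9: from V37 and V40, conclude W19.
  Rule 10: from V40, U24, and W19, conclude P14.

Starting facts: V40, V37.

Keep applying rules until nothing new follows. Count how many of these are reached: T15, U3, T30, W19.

From V37 and V40, Rule 9 gives W19.
No rule produces T15, and it is not given.
No rule produces U3, and it is not given.
No rule produces T30, and it is not given.
W19: reached.
Reached: W19 — 1 of the 4.

1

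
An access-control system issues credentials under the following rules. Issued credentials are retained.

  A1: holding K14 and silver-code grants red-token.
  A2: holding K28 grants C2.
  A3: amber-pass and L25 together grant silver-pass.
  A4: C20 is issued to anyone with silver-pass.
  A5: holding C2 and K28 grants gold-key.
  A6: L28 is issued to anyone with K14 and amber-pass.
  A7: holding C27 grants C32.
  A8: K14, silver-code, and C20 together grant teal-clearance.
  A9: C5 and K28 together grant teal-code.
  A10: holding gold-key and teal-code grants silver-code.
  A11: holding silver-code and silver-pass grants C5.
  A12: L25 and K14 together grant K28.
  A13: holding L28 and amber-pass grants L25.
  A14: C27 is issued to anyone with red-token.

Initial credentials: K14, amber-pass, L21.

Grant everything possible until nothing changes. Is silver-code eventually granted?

No

silver-code would need gold-key and teal-code (A10), but teal-code is never granted.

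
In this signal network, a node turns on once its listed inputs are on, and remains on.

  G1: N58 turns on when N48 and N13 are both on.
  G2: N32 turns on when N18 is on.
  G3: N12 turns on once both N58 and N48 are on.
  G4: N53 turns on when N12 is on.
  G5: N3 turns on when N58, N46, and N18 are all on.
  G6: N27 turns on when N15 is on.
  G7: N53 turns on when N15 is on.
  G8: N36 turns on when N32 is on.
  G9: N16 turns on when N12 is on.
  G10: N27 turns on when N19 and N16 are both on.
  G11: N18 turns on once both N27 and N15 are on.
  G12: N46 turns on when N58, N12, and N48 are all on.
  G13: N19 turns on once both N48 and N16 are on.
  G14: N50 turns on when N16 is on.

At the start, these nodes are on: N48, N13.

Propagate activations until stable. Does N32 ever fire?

No

N32 would need N18 (G2), but N18 never turns on.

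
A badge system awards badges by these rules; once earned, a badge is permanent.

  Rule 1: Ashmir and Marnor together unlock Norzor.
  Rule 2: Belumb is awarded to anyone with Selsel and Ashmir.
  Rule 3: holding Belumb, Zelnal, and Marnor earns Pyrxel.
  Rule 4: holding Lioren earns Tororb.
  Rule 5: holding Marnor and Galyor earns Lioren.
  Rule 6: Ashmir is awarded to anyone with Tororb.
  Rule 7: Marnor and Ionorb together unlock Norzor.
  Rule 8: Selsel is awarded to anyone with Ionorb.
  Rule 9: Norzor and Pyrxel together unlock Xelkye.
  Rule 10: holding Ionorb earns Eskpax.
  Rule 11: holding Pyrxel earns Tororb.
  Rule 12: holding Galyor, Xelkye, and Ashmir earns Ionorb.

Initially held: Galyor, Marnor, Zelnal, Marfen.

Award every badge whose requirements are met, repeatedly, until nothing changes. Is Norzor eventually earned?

With Marnor and Galyor, Lioren is earned (Rule 5).
With Lioren, Tororb is earned (Rule 4).
With Tororb, Ashmir is earned (Rule 6).
With Ashmir and Marnor, Norzor is earned (Rule 1).

Yes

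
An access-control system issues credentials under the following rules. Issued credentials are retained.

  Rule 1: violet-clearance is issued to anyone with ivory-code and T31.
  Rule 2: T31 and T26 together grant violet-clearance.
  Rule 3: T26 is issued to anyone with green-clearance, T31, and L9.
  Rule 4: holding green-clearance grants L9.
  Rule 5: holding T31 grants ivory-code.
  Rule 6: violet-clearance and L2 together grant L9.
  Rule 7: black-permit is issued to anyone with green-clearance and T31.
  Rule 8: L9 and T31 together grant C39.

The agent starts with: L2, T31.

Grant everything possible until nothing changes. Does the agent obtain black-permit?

black-permit would need green-clearance and T31 (Rule 7), but green-clearance is never granted.

No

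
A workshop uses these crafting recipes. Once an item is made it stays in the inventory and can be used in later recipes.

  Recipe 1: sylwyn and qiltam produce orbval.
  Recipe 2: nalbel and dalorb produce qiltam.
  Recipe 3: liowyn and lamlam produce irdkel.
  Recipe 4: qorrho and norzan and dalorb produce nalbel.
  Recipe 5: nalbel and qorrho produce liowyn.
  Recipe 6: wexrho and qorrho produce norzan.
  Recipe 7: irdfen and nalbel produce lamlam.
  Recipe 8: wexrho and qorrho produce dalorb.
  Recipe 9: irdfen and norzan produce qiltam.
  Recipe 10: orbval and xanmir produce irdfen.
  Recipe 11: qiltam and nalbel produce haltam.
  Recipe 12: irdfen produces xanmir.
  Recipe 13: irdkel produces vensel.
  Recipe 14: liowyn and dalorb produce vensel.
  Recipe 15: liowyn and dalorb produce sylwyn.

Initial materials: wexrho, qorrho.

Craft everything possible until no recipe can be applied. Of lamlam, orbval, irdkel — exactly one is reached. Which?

Using Recipe 8, wexrho and qorrho make dalorb.
Using Recipe 6, wexrho and qorrho make norzan.
qorrho and norzan and dalorb → nalbel (Recipe 4).
nalbel and dalorb → qiltam (Recipe 2).
nalbel and qorrho → liowyn (Recipe 5).
Using Recipe 15, liowyn and dalorb make sylwyn.
sylwyn and qiltam → orbval (Recipe 1).
irdkel would need liowyn and lamlam (Recipe 3), but lamlam is never obtained. lamlam would need irdfen and nalbel (Recipe 7), but irdfen is never obtained.

orbval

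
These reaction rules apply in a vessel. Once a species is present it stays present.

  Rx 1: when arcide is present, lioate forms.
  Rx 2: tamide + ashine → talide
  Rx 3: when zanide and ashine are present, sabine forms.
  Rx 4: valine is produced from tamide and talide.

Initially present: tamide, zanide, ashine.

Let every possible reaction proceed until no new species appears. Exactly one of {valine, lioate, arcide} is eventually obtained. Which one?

tamide and ashine present → talide forms (Rx 2).
tamide and talide present → valine forms (Rx 4).
No rule produces arcide, and it is not given. lioate would need arcide (Rx 1), but arcide never forms.

valine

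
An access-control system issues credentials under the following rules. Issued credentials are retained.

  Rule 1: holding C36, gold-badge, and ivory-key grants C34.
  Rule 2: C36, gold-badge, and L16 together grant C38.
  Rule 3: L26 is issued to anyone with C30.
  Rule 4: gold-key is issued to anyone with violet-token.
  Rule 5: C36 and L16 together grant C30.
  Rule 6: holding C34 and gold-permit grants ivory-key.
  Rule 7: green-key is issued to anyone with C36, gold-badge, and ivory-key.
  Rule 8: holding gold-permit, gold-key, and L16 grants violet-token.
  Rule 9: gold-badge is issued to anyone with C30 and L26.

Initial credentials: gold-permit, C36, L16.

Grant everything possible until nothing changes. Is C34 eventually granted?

C34 would need C36, gold-badge, and ivory-key (Rule 1), but ivory-key is never granted.

No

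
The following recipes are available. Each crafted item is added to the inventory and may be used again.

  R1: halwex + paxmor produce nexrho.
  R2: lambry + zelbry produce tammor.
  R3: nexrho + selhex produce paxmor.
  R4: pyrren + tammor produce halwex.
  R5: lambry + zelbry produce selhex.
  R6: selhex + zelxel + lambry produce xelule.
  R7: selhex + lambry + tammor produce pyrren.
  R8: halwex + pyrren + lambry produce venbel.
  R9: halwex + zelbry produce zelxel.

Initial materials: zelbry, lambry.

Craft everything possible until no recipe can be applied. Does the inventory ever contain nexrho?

nexrho would need halwex and paxmor (R1), but paxmor is never obtained.

No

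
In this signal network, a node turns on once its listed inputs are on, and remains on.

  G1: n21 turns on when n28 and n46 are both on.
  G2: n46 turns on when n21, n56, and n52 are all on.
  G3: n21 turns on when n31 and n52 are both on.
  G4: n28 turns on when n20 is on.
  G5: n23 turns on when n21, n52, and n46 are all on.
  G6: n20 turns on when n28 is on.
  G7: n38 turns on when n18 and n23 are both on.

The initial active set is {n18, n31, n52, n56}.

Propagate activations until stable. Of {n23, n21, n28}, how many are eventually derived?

2

G3: n31 and n52 on → n21 on.
G2: n21, n56, and n52 on → n46 on.
n21, n52, and n46 are on, so n23 turns on (G5).
n23: reached.
n21: reached.
n28 would need n20 (G4), but n20 never turns on.
Reached: n23 and n21 — 2 of the 3.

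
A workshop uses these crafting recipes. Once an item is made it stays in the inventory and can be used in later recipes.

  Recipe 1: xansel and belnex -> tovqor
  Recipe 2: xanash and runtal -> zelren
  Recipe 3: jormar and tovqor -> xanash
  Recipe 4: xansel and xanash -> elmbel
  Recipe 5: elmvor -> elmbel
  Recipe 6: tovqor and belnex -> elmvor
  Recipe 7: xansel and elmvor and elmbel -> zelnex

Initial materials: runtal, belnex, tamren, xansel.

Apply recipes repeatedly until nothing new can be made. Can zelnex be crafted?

Yes

Using Recipe 1, xansel and belnex make tovqor.
tovqor and belnex -> elmvor (Recipe 6).
Using Recipe 5, elmvor makes elmbel.
Using Recipe 7, xansel, elmvor, and elmbel make zelnex.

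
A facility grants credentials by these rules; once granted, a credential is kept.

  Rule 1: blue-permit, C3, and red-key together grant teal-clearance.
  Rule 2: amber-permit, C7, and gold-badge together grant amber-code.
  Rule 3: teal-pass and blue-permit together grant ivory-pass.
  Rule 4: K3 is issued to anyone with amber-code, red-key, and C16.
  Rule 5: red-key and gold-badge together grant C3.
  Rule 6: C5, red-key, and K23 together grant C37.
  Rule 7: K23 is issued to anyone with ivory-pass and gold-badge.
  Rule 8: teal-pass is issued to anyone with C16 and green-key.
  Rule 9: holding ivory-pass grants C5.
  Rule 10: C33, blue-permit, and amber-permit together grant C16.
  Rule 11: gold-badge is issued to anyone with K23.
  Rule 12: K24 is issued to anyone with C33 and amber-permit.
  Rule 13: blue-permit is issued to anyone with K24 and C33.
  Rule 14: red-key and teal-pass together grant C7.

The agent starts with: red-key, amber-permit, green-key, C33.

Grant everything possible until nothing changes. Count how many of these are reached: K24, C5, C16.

Holding C33 and amber-permit grants K24 (Rule 12).
Holding K24 and C33 grants blue-permit (Rule 13).
Holding C33, blue-permit, and amber-permit grants C16 (Rule 10).
Holding C16 and green-key grants teal-pass (Rule 8).
Holding teal-pass and blue-permit grants ivory-pass (Rule 3).
Holding ivory-pass grants C5 (Rule 9).
K24: reached.
C5: reached.
C16: reached.
All 3 are reached.

3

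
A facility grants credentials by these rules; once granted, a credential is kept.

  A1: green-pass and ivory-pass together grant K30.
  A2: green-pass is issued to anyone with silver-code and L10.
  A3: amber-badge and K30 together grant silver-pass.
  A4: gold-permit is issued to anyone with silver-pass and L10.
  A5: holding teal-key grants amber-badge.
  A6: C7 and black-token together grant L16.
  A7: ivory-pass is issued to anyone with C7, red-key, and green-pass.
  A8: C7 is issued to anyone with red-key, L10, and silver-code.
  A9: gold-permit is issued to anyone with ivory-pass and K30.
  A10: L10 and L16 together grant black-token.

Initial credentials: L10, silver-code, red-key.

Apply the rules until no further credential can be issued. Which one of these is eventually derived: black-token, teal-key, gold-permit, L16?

Holding red-key, L10, and silver-code grants C7 (A8).
Holding silver-code and L10 grants green-pass (A2).
Holding C7, red-key, and green-pass grants ivory-pass (A7).
Holding green-pass and ivory-pass grants K30 (A1).
Holding ivory-pass and K30 grants gold-permit (A9).
L16 would need C7 and black-token (A6), but black-token is never granted. black-token would need L10 and L16 (A10), but L16 is never granted. No rule produces teal-key, and it is not given.

gold-permit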